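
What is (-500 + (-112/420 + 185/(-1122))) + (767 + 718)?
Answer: 1841143/1870 ≈ 984.57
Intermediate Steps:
(-500 + (-112/420 + 185/(-1122))) + (767 + 718) = (-500 + (-112*1/420 + 185*(-1/1122))) + 1485 = (-500 + (-4/15 - 185/1122)) + 1485 = (-500 - 807/1870) + 1485 = -935807/1870 + 1485 = 1841143/1870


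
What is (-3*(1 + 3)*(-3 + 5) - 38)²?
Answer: 3844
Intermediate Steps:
(-3*(1 + 3)*(-3 + 5) - 38)² = (-12*2 - 38)² = (-3*8 - 38)² = (-24 - 38)² = (-62)² = 3844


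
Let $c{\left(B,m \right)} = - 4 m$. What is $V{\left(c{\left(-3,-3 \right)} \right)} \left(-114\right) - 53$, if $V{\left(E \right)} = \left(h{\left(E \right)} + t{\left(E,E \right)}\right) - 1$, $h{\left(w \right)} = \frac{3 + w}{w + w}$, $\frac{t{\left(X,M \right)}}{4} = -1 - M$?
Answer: $\frac{23671}{4} \approx 5917.8$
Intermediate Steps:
$t{\left(X,M \right)} = -4 - 4 M$ ($t{\left(X,M \right)} = 4 \left(-1 - M\right) = -4 - 4 M$)
$h{\left(w \right)} = \frac{3 + w}{2 w}$
$V{\left(E \right)} = -5 - 4 E + \frac{3 + E}{2 E}$ ($V{\left(E \right)} = \left(\frac{3 + E}{2 E} - \left(4 + 4 E\right)\right) - 1 = \left(-4 - 4 E + \frac{3 + E}{2 E}\right) - 1 = -5 - 4 E + \frac{3 + E}{2 E}$)
$V{\left(c{\left(-3,-3 \right)} \right)} \left(-114\right) - 53 = \left(- \frac{9}{2} - 4 \left(\left(-4\right) \left(-3\right)\right) + \frac{3}{2 \left(\left(-4\right) \left(-3\right)\right)}\right) \left(-114\right) - 53 = \left(- \frac{9}{2} - 48 + \frac{3}{2 \cdot 12}\right) \left(-114\right) - 53 = \left(- \frac{9}{2} - 48 + \frac{3}{2} \cdot \frac{1}{12}\right) \left(-114\right) - 53 = \left(- \frac{9}{2} - 48 + \frac{1}{8}\right) \left(-114\right) - 53 = \left(- \frac{419}{8}\right) \left(-114\right) - 53 = \frac{23883}{4} - 53 = \frac{23671}{4}$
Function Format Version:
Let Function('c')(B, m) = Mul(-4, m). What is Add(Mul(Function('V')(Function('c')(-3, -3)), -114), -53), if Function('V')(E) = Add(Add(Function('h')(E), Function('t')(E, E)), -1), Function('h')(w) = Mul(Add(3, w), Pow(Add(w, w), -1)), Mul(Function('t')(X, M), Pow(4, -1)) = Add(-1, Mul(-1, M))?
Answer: Rational(23671, 4) ≈ 5917.8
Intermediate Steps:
Function('t')(X, M) = Add(-4, Mul(-4, M)) (Function('t')(X, M) = Mul(4, Add(-1, Mul(-1, M))) = Add(-4, Mul(-4, M)))
Function('h')(w) = Mul(Rational(1, 2), Pow(w, -1), Add(3, w)) (Function('h')(w) = Mul(Add(3, w), Pow(Mul(2, w), -1)) = Mul(Add(3, w), Mul(Rational(1, 2), Pow(w, -1))) = Mul(Rational(1, 2), Pow(w, -1), Add(3, w)))
Function('V')(E) = Add(-5, Mul(-4, E), Mul(Rational(1, 2), Pow(E, -1), Add(3, E))) (Function('V')(E) = Add(Add(Mul(Rational(1, 2), Pow(E, -1), Add(3, E)), Add(-4, Mul(-4, E))), -1) = Add(Add(-4, Mul(-4, E), Mul(Rational(1, 2), Pow(E, -1), Add(3, E))), -1) = Add(-5, Mul(-4, E), Mul(Rational(1, 2), Pow(E, -1), Add(3, E))))
Add(Mul(Function('V')(Function('c')(-3, -3)), -114), -53) = Add(Mul(Add(Rational(-9, 2), Mul(-4, Mul(-4, -3)), Mul(Rational(3, 2), Pow(Mul(-4, -3), -1))), -114), -53) = Add(Mul(Add(Rational(-9, 2), Mul(-4, 12), Mul(Rational(3, 2), Pow(12, -1))), -114), -53) = Add(Mul(Add(Rational(-9, 2), -48, Mul(Rational(3, 2), Rational(1, 12))), -114), -53) = Add(Mul(Add(Rational(-9, 2), -48, Rational(1, 8)), -114), -53) = Add(Mul(Rational(-419, 8), -114), -53) = Add(Rational(23883, 4), -53) = Rational(23671, 4)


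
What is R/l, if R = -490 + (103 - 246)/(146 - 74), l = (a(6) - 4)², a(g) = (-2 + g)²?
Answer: -35423/10368 ≈ -3.4166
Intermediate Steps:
l = 144 (l = ((-2 + 6)² - 4)² = (4² - 4)² = (16 - 4)² = 12² = 144)
R = -35423/72 (R = -490 - 143/72 = -35423/72 ≈ -491.99)
R/l = -35423/72/144 = -35423/72*1/144 = -35423/10368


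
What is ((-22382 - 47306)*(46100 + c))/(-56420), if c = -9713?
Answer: 1573038/35 ≈ 44944.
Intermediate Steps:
((-22382 - 47306)*(46100 + c))/(-56420) = ((-22382 - 47306)*(46100 - 9713))/(-56420) = -69688*36387*(-1/56420) = -2535737256*(-1/56420) = 1573038/35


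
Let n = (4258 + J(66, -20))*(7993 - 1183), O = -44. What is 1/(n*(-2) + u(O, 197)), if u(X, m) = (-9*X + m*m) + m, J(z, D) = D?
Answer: -1/57682158 ≈ -1.7336e-8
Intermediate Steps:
u(X, m) = m + m² - 9*X (u(X, m) = (-9*X + m²) + m = (m² - 9*X) + m = m + m² - 9*X)
n = 28860780 (n = (4258 - 20)*(7993 - 1183) = 4238*6810 = 28860780)
1/(n*(-2) + u(O, 197)) = 1/(28860780*(-2) + (197 + 197² - 9*(-44))) = 1/(-57721560 + (197 + 38809 + 396)) = 1/(-57721560 + 39402) = 1/(-57682158) = -1/57682158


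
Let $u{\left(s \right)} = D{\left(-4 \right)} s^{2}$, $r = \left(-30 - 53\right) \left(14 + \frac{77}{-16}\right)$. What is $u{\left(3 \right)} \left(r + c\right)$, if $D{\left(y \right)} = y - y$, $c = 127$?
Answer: $0$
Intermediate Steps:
$D{\left(y \right)} = 0$
$r = - \frac{12201}{16}$ ($r = - 83 \left(14 + 77 \left(- \frac{1}{16}\right)\right) = - 83 \left(14 - \frac{77}{16}\right) = \left(-83\right) \frac{147}{16} = - \frac{12201}{16} \approx -762.56$)
$u{\left(s \right)} = 0$ ($u{\left(s \right)} = 0 s^{2} = 0$)
$u{\left(3 \right)} \left(r + c\right) = 0 \left(- \frac{12201}{16} + 127\right) = 0 \left(- \frac{10169}{16}\right) = 0$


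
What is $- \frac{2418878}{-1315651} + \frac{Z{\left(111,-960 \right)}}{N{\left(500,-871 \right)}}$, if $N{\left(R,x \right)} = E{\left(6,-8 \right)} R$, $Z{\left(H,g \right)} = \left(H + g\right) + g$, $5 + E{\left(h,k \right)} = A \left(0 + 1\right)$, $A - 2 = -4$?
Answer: $\frac{10846085659}{4604778500} \approx 2.3554$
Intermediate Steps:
$A = -2$ ($A = 2 - 4 = -2$)
$E{\left(h,k \right)} = -7$ ($E{\left(h,k \right)} = -5 - 2 \left(0 + 1\right) = -5 - 2 = -7$)
$Z{\left(H,g \right)} = H + 2 g$
$N{\left(R,x \right)} = - 7 R$
$- \frac{2418878}{-1315651} + \frac{Z{\left(111,-960 \right)}}{N{\left(500,-871 \right)}} = - \frac{2418878}{-1315651} + \frac{111 + 2 \left(-960\right)}{\left(-7\right) 500} = \left(-2418878\right) \left(- \frac{1}{1315651}\right) + \frac{111 - 1920}{-3500} = \frac{2418878}{1315651} - - \frac{1809}{3500} = \frac{2418878}{1315651} + \frac{1809}{3500} = \frac{10846085659}{4604778500}$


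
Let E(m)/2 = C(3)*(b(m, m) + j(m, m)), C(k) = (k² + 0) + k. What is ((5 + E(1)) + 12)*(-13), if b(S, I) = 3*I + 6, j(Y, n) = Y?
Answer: -3341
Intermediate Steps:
C(k) = k + k² (C(k) = k² + k = k + k²)
b(S, I) = 6 + 3*I
E(m) = 144 + 96*m (E(m) = 2*((3*(1 + 3))*((6 + 3*m) + m)) = 2*((3*4)*(6 + 4*m)) = 2*(12*(6 + 4*m)) = 2*(72 + 48*m) = 144 + 96*m)
((5 + E(1)) + 12)*(-13) = ((5 + (144 + 96*1)) + 12)*(-13) = ((5 + (144 + 96)) + 12)*(-13) = ((5 + 240) + 12)*(-13) = (245 + 12)*(-13) = 257*(-13) = -3341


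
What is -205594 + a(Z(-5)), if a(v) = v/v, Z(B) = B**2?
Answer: -205593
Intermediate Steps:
a(v) = 1
-205594 + a(Z(-5)) = -205594 + 1 = -205593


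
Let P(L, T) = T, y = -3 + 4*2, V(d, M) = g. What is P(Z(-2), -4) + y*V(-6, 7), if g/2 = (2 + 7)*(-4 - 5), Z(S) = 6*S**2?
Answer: -814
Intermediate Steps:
g = -162 (g = 2*((2 + 7)*(-4 - 5)) = 2*(9*(-9)) = 2*(-81) = -162)
V(d, M) = -162
y = 5 (y = -3 + 8 = 5)
P(Z(-2), -4) + y*V(-6, 7) = -4 + 5*(-162) = -4 - 810 = -814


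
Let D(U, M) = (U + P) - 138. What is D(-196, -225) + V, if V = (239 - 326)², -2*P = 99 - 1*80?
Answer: 14451/2 ≈ 7225.5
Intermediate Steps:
P = -19/2 (P = -(99 - 1*80)/2 = -(99 - 80)/2 = -½*19 = -19/2 ≈ -9.5000)
V = 7569 (V = (-87)² = 7569)
D(U, M) = -295/2 + U (D(U, M) = (U - 19/2) - 138 = (-19/2 + U) - 138 = -295/2 + U)
D(-196, -225) + V = (-295/2 - 196) + 7569 = -687/2 + 7569 = 14451/2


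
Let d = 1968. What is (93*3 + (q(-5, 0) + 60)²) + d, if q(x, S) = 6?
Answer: 6603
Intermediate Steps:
(93*3 + (q(-5, 0) + 60)²) + d = (93*3 + (6 + 60)²) + 1968 = (279 + 66²) + 1968 = (279 + 4356) + 1968 = 4635 + 1968 = 6603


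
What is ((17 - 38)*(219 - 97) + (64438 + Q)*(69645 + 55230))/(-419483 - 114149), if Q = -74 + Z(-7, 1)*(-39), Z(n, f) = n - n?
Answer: -4018725969/266816 ≈ -15062.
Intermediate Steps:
Z(n, f) = 0
Q = -74 (Q = -74 + 0*(-39) = -74 + 0 = -74)
((17 - 38)*(219 - 97) + (64438 + Q)*(69645 + 55230))/(-419483 - 114149) = ((17 - 38)*(219 - 97) + (64438 - 74)*(69645 + 55230))/(-419483 - 114149) = (-21*122 + 64364*124875)/(-533632) = (-2562 + 8037454500)*(-1/533632) = 8037451938*(-1/533632) = -4018725969/266816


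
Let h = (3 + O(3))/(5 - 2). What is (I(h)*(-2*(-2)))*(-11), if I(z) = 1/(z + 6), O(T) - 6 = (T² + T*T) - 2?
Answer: -132/43 ≈ -3.0698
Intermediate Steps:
O(T) = 4 + 2*T² (O(T) = 6 + ((T² + T*T) - 2) = 6 + ((T² + T²) - 2) = 6 + (2*T² - 2) = 6 + (-2 + 2*T²) = 4 + 2*T²)
h = 25/3 (h = (3 + (4 + 2*3²))/(5 - 2) = (3 + (4 + 2*9))/3 = (3 + (4 + 18))*(⅓) = (3 + 22)*(⅓) = 25*(⅓) = 25/3 ≈ 8.3333)
I(z) = 1/(6 + z)
(I(h)*(-2*(-2)))*(-11) = ((-2*(-2))/(6 + 25/3))*(-11) = (4/(43/3))*(-11) = ((3/43)*4)*(-11) = (12/43)*(-11) = -132/43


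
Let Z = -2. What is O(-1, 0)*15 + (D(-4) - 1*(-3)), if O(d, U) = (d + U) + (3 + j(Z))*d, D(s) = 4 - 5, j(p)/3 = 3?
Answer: -193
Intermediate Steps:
j(p) = 9 (j(p) = 3*3 = 9)
D(s) = -1
O(d, U) = U + 13*d (O(d, U) = (d + U) + (3 + 9)*d = (U + d) + 12*d = U + 13*d)
O(-1, 0)*15 + (D(-4) - 1*(-3)) = (0 + 13*(-1))*15 + (-1 - 1*(-3)) = (0 - 13)*15 + (-1 + 3) = -13*15 + 2 = -195 + 2 = -193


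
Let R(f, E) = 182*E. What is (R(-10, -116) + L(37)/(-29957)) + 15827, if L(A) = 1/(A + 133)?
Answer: -26914866651/5092690 ≈ -5285.0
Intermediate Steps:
L(A) = 1/(133 + A)
(R(-10, -116) + L(37)/(-29957)) + 15827 = (182*(-116) + 1/((133 + 37)*(-29957))) + 15827 = (-21112 - 1/29957/170) + 15827 = (-21112 + (1/170)*(-1/29957)) + 15827 = (-21112 - 1/5092690) + 15827 = -107516871281/5092690 + 15827 = -26914866651/5092690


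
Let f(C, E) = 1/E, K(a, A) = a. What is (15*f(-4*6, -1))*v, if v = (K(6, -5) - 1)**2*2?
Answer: -750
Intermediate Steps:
v = 50 (v = (6 - 1)**2*2 = 5**2*2 = 25*2 = 50)
(15*f(-4*6, -1))*v = (15/(-1))*50 = (15*(-1))*50 = -15*50 = -750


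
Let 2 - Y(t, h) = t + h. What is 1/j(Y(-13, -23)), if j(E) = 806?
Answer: 1/806 ≈ 0.0012407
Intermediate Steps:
Y(t, h) = 2 - h - t (Y(t, h) = 2 - (t + h) = 2 - (h + t) = 2 + (-h - t) = 2 - h - t)
1/j(Y(-13, -23)) = 1/806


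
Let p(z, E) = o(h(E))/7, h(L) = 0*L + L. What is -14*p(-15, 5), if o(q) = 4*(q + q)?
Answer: -80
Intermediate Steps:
h(L) = L (h(L) = 0 + L = L)
o(q) = 8*q (o(q) = 4*(2*q) = 8*q)
p(z, E) = 8*E/7 (p(z, E) = (8*E)/7 = (8*E)*(1/7) = 8*E/7)
-14*p(-15, 5) = -16*5 = -14*40/7 = -80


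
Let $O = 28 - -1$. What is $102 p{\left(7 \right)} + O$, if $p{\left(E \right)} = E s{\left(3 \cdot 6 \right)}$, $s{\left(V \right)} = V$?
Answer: $12881$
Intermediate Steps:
$p{\left(E \right)} = 18 E$ ($p{\left(E \right)} = E 3 \cdot 6 = E 18 = 18 E$)
$O = 29$ ($O = 28 + 1 = 29$)
$102 p{\left(7 \right)} + O = 102 \cdot 18 \cdot 7 + 29 = 102 \cdot 126 + 29 = 12852 + 29 = 12881$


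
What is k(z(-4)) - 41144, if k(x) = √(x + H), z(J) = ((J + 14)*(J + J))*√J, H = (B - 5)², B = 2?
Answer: -41144 + √(9 - 160*I) ≈ -41135.0 - 8.6964*I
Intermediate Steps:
H = 9 (H = (2 - 5)² = (-3)² = 9)
z(J) = 2*J^(3/2)*(14 + J) (z(J) = ((14 + J)*(2*J))*√J = (2*J*(14 + J))*√J = 2*J^(3/2)*(14 + J))
k(x) = √(9 + x) (k(x) = √(x + 9) = √(9 + x))
k(z(-4)) - 41144 = √(9 + 2*(-4)^(3/2)*(14 - 4)) - 41144 = √(9 + 2*(-8*I)*10) - 41144 = √(9 - 160*I) - 41144 = -41144 + √(9 - 160*I)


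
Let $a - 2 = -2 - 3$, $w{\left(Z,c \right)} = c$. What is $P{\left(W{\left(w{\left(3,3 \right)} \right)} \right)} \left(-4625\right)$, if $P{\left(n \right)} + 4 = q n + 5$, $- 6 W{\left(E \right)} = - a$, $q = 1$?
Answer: $- \frac{4625}{2} \approx -2312.5$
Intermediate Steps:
$a = -3$ ($a = 2 - 5 = -3$)
$W{\left(E \right)} = - \frac{1}{2}$ ($W{\left(E \right)} = - \frac{\left(-1\right) \left(-3\right)}{6} = \left(- \frac{1}{6}\right) 3 = - \frac{1}{2}$)
$P{\left(n \right)} = 1 + n$ ($P{\left(n \right)} = -4 + \left(1 n + 5\right) = -4 + \left(n + 5\right) = -4 + \left(5 + n\right) = 1 + n$)
$P{\left(W{\left(w{\left(3,3 \right)} \right)} \right)} \left(-4625\right) = \left(1 - \frac{1}{2}\right) \left(-4625\right) = \frac{1}{2} \left(-4625\right) = - \frac{4625}{2}$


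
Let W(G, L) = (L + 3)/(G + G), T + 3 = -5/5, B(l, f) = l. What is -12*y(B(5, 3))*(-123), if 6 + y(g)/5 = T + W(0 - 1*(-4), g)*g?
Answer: -36900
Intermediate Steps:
T = -4 (T = -3 - 5/5 = -3 - 5*⅕ = -3 - 1 = -4)
W(G, L) = (3 + L)/(2*G) (W(G, L) = (3 + L)/((2*G)) = (3 + L)*(1/(2*G)) = (3 + L)/(2*G))
y(g) = -50 + 5*g*(3/8 + g/8) (y(g) = -30 + 5*(-4 + ((3 + g)/(2*(0 - 1*(-4))))*g) = -30 + 5*(-4 + ((3 + g)/(2*(0 + 4)))*g) = -30 + 5*(-4 + ((½)*(3 + g)/4)*g) = -30 + 5*(-4 + ((½)*(¼)*(3 + g))*g) = -30 + 5*(-4 + (3/8 + g/8)*g) = -30 + 5*(-4 + g*(3/8 + g/8)) = -30 + (-20 + 5*g*(3/8 + g/8)) = -50 + 5*g*(3/8 + g/8))
-12*y(B(5, 3))*(-123) = -12*(-50 + (5/8)*5*(3 + 5))*(-123) = -12*(-50 + (5/8)*5*8)*(-123) = -12*(-50 + 25)*(-123) = -12*(-25)*(-123) = 300*(-123) = -36900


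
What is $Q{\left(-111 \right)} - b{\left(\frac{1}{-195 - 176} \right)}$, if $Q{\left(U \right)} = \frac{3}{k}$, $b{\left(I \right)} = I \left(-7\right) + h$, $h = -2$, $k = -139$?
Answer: $\frac{14436}{7367} \approx 1.9595$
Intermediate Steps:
$b{\left(I \right)} = -2 - 7 I$ ($b{\left(I \right)} = I \left(-7\right) - 2 = - 7 I - 2 = -2 - 7 I$)
$Q{\left(U \right)} = - \frac{3}{139}$ ($Q{\left(U \right)} = \frac{3}{-139} = 3 \left(- \frac{1}{139}\right) = - \frac{3}{139}$)
$Q{\left(-111 \right)} - b{\left(\frac{1}{-195 - 176} \right)} = - \frac{3}{139} - \left(-2 - \frac{7}{-195 - 176}\right) = - \frac{3}{139} - \left(-2 - \frac{7}{-371}\right) = - \frac{3}{139} - \left(-2 - - \frac{1}{53}\right) = - \frac{3}{139} - \left(-2 + \frac{1}{53}\right) = - \frac{3}{139} - - \frac{105}{53} = - \frac{3}{139} + \frac{105}{53} = \frac{14436}{7367}$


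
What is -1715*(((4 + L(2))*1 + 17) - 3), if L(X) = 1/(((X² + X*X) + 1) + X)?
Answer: -341285/11 ≈ -31026.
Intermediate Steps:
L(X) = 1/(1 + X + 2*X²) (L(X) = 1/(((X² + X²) + 1) + X) = 1/((2*X² + 1) + X) = 1/((1 + 2*X²) + X) = 1/(1 + X + 2*X²))
-1715*(((4 + L(2))*1 + 17) - 3) = -1715*(((4 + 1/(1 + 2 + 2*2²))*1 + 17) - 3) = -1715*(((4 + 1/(1 + 2 + 2*4))*1 + 17) - 3) = -1715*(((4 + 1/(1 + 2 + 8))*1 + 17) - 3) = -1715*(((4 + 1/11)*1 + 17) - 3) = -1715*(((45/11)*1 + 17) - 3) = -1715*((45/11 + 17) - 3) = -1715*(232/11 - 3) = -1715*199/11 = -341285/11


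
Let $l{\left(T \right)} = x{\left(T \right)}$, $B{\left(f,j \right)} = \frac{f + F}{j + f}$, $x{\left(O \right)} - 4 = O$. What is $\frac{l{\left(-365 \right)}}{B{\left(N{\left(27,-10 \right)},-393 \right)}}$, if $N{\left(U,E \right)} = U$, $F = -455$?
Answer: $- \frac{66063}{214} \approx -308.71$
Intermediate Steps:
$x{\left(O \right)} = 4 + O$
$B{\left(f,j \right)} = \frac{-455 + f}{f + j}$ ($B{\left(f,j \right)} = \frac{f - 455}{j + f} = \frac{-455 + f}{f + j}$)
$l{\left(T \right)} = 4 + T$
$\frac{l{\left(-365 \right)}}{B{\left(N{\left(27,-10 \right)},-393 \right)}} = \frac{4 - 365}{\frac{1}{27 - 393} \left(-455 + 27\right)} = - \frac{361}{\frac{1}{-366} \left(-428\right)} = - \frac{361}{\left(- \frac{1}{366}\right) \left(-428\right)} = - \frac{361}{\frac{214}{183}} = \left(-361\right) \frac{183}{214} = - \frac{66063}{214}$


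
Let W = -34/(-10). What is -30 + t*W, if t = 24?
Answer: 258/5 ≈ 51.600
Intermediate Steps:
W = 17/5 (W = -34*(-1/10) = 17/5 ≈ 3.4000)
-30 + t*W = -30 + 24*(17/5) = -30 + 408/5 = 258/5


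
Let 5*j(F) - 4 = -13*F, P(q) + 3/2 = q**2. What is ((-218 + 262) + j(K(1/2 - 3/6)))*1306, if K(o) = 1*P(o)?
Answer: 318011/5 ≈ 63602.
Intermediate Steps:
P(q) = -3/2 + q**2
K(o) = -3/2 + o**2 (K(o) = 1*(-3/2 + o**2) = -3/2 + o**2)
j(F) = 4/5 - 13*F/5 (j(F) = 4/5 + (-13*F)/5 = 4/5 - 13*F/5)
((-218 + 262) + j(K(1/2 - 3/6)))*1306 = ((-218 + 262) + (4/5 - 13*(-3/2 + (1/2 - 3/6)**2)/5))*1306 = (44 + (4/5 - 13*(-3/2 + (1*(1/2) - 3*1/6)**2)/5))*1306 = (44 + (4/5 - 13*(-3/2 + (1/2 - 1/2)**2)/5))*1306 = (44 + (4/5 - 13*(-3/2 + 0**2)/5))*1306 = (44 + (4/5 - 13*(-3/2 + 0)/5))*1306 = (44 + (4/5 - 13/5*(-3/2)))*1306 = (44 + (4/5 + 39/10))*1306 = (44 + 47/10)*1306 = (487/10)*1306 = 318011/5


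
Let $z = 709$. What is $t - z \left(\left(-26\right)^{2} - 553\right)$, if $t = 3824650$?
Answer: $3737443$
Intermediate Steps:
$t - z \left(\left(-26\right)^{2} - 553\right) = 3824650 - 709 \left(\left(-26\right)^{2} - 553\right) = 3824650 - 709 \left(676 - 553\right) = 3824650 - 709 \cdot 123 = 3824650 - 87207 = 3737443$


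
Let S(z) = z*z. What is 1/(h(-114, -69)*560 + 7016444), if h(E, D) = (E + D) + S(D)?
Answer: 1/9580124 ≈ 1.0438e-7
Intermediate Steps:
S(z) = z²
h(E, D) = D + E + D² (h(E, D) = (E + D) + D² = (D + E) + D² = D + E + D²)
1/(h(-114, -69)*560 + 7016444) = 1/((-69 - 114 + (-69)²)*560 + 7016444) = 1/((-69 - 114 + 4761)*560 + 7016444) = 1/(4578*560 + 7016444) = 1/(2563680 + 7016444) = 1/9580124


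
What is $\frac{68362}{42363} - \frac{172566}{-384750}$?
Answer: $\frac{207485759}{100612125} \approx 2.0622$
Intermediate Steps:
$\frac{68362}{42363} - \frac{172566}{-384750} = 68362 \cdot \frac{1}{42363} - - \frac{9587}{21375} = \frac{68362}{42363} + \frac{9587}{21375} = \frac{207485759}{100612125}$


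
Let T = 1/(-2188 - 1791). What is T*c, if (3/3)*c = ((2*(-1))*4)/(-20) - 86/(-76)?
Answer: -291/756010 ≈ -0.00038492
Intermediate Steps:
c = 291/190 (c = ((2*(-1))*4)/(-20) - 86/(-76) = -2*4*(-1/20) - 86*(-1/76) = -8*(-1/20) + 43/38 = ⅖ + 43/38 = 291/190 ≈ 1.5316)
T = -1/3979 (T = 1/(-3979) = -1/3979 ≈ -0.00025132)
T*c = -1/3979*291/190 = -291/756010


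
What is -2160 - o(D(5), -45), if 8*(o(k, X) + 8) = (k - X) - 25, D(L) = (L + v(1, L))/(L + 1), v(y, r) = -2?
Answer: -34473/16 ≈ -2154.6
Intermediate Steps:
D(L) = (-2 + L)/(1 + L) (D(L) = (L - 2)/(L + 1) = (-2 + L)/(1 + L))
o(k, X) = -89/8 - X/8 + k/8 (o(k, X) = -8 + ((k - X) - 25)/8 = -8 + (-25 + k - X)/8 = -8 + (-25/8 - X/8 + k/8) = -89/8 - X/8 + k/8)
-2160 - o(D(5), -45) = -2160 - (-89/8 - 1/8*(-45) + ((-2 + 5)/(1 + 5))/8) = -2160 - (-89/8 + 45/8 + (3/6)/8) = -2160 - (-89/8 + 45/8 + ((1/6)*3)/8) = -2160 - (-89/8 + 45/8 + (1/8)*(1/2)) = -2160 - (-89/8 + 45/8 + 1/16) = -2160 - 1*(-87/16) = -2160 + 87/16 = -34473/16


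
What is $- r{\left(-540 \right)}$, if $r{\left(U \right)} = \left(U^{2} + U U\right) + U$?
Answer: $-582660$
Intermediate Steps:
$r{\left(U \right)} = U + 2 U^{2}$ ($r{\left(U \right)} = \left(U^{2} + U^{2}\right) + U = 2 U^{2} + U = U + 2 U^{2}$)
$- r{\left(-540 \right)} = - \left(-540\right) \left(1 + 2 \left(-540\right)\right) = - \left(-540\right) \left(1 - 1080\right) = - \left(-540\right) \left(-1079\right) = \left(-1\right) 582660 = -582660$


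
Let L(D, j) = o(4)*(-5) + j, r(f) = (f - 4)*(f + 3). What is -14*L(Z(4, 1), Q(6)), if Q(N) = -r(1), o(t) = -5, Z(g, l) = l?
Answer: -518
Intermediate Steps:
r(f) = (-4 + f)*(3 + f)
Q(N) = 12 (Q(N) = -(-12 + 1² - 1*1) = -(-12 + 1 - 1) = -1*(-12) = 12)
L(D, j) = 25 + j (L(D, j) = -5*(-5) + j = 25 + j)
-14*L(Z(4, 1), Q(6)) = -14*(25 + 12) = -14*37 = -518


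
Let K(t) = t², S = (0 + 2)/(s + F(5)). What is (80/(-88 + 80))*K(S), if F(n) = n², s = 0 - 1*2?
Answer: -40/529 ≈ -0.075614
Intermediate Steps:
s = -2 (s = 0 - 2 = -2)
S = 2/23 (S = (0 + 2)/(-2 + 5²) = 2/(-2 + 25) = 2/23 ≈ 0.086957)
(80/(-88 + 80))*K(S) = (80/(-88 + 80))*(2/23)² = (80/(-8))*(4/529) = (80*(-⅛))*(4/529) = -10*4/529 = -40/529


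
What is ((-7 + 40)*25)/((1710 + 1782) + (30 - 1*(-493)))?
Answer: 15/73 ≈ 0.20548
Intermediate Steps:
((-7 + 40)*25)/((1710 + 1782) + (30 - 1*(-493))) = (33*25)/(3492 + (30 + 493)) = 825/(3492 + 523) = 825/4015 = 825*(1/4015) = 15/73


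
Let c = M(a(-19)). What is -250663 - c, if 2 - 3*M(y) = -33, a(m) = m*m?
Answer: -752024/3 ≈ -2.5067e+5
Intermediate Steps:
a(m) = m**2
M(y) = 35/3 (M(y) = 2/3 - 1/3*(-33) = 2/3 + 11 = 35/3)
c = 35/3 ≈ 11.667
-250663 - c = -250663 - 1*35/3 = -250663 - 35/3 = -752024/3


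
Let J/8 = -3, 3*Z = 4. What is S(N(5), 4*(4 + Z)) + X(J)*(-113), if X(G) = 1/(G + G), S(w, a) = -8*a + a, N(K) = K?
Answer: -7055/48 ≈ -146.98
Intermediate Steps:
Z = 4/3 (Z = (1/3)*4 = 4/3 ≈ 1.3333)
J = -24 (J = 8*(-3) = -24)
S(w, a) = -7*a
X(G) = 1/(2*G)
S(N(5), 4*(4 + Z)) + X(J)*(-113) = -28*(4 + 4/3) + ((1/2)/(-24))*(-113) = -28*16/3 + ((1/2)*(-1/24))*(-113) = -7*64/3 - 1/48*(-113) = -448/3 + 113/48 = -7055/48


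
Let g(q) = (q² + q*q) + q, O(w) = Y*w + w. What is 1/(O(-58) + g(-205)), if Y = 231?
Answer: 1/70389 ≈ 1.4207e-5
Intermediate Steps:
O(w) = 232*w (O(w) = 231*w + w = 232*w)
g(q) = q + 2*q² (g(q) = (q² + q²) + q = 2*q² + q = q + 2*q²)
1/(O(-58) + g(-205)) = 1/(232*(-58) - 205*(1 + 2*(-205))) = 1/(-13456 - 205*(1 - 410)) = 1/(-13456 - 205*(-409)) = 1/(-13456 + 83845) = 1/70389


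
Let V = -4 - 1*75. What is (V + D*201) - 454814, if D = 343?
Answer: -385950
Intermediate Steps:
V = -79 (V = -4 - 75 = -79)
(V + D*201) - 454814 = (-79 + 343*201) - 454814 = (-79 + 68943) - 454814 = 68864 - 454814 = -385950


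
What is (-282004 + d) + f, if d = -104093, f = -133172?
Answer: -519269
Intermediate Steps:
(-282004 + d) + f = (-282004 - 104093) - 133172 = -386097 - 133172 = -519269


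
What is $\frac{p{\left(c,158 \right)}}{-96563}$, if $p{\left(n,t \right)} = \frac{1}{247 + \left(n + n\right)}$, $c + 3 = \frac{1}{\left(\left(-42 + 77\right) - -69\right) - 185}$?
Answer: $- \frac{81}{1884813197} \approx -4.2975 \cdot 10^{-8}$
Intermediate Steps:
$c = - \frac{244}{81}$ ($c = -3 + \frac{1}{\left(\left(-42 + 77\right) - -69\right) - 185} = -3 + \frac{1}{\left(35 + 69\right) - 185} = -3 + \frac{1}{104 - 185} = -3 + \frac{1}{-81} = -3 - \frac{1}{81} = - \frac{244}{81} \approx -3.0123$)
$p{\left(n,t \right)} = \frac{1}{247 + 2 n}$
$\frac{p{\left(c,158 \right)}}{-96563} = \frac{1}{\left(247 + 2 \left(- \frac{244}{81}\right)\right) \left(-96563\right)} = \frac{1}{247 - \frac{488}{81}} \left(- \frac{1}{96563}\right) = \frac{1}{\frac{19519}{81}} \left(- \frac{1}{96563}\right) = \frac{81}{19519} \left(- \frac{1}{96563}\right) = - \frac{81}{1884813197}$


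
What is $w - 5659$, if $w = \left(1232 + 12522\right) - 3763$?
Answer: $4332$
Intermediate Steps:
$w = 9991$ ($w = 13754 - 3763 = 9991$)
$w - 5659 = 9991 - 5659 = 4332$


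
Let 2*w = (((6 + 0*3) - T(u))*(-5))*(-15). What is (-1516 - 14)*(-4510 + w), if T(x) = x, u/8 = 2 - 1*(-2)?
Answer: 8392050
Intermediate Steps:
u = 32 (u = 8*(2 - 1*(-2)) = 8*(2 + 2) = 8*4 = 32)
w = -975 (w = ((((6 + 0*3) - 1*32)*(-5))*(-15))/2 = ((((6 + 0) - 32)*(-5))*(-15))/2 = (((6 - 32)*(-5))*(-15))/2 = (-26*(-5)*(-15))/2 = (130*(-15))/2 = (½)*(-1950) = -975)
(-1516 - 14)*(-4510 + w) = (-1516 - 14)*(-4510 - 975) = -1530*(-5485) = 8392050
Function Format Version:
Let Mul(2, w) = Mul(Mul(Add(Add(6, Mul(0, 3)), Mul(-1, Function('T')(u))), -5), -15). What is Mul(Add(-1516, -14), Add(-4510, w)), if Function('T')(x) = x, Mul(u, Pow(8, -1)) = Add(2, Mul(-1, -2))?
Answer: 8392050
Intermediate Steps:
u = 32 (u = Mul(8, Add(2, Mul(-1, -2))) = Mul(8, Add(2, 2)) = Mul(8, 4) = 32)
w = -975 (w = Mul(Rational(1, 2), Mul(Mul(Add(Add(6, Mul(0, 3)), Mul(-1, 32)), -5), -15)) = Mul(Rational(1, 2), Mul(Mul(Add(Add(6, 0), -32), -5), -15)) = Mul(Rational(1, 2), Mul(Mul(Add(6, -32), -5), -15)) = Mul(Rational(1, 2), Mul(Mul(-26, -5), -15)) = Mul(Rational(1, 2), Mul(130, -15)) = Mul(Rational(1, 2), -1950) = -975)
Mul(Add(-1516, -14), Add(-4510, w)) = Mul(Add(-1516, -14), Add(-4510, -975)) = Mul(-1530, -5485) = 8392050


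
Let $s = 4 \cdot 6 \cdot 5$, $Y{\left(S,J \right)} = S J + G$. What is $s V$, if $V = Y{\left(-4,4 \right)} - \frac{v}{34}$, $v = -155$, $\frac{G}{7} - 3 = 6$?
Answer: $\frac{105180}{17} \approx 6187.1$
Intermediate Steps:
$G = 63$ ($G = 21 + 7 \cdot 6 = 21 + 42 = 63$)
$Y{\left(S,J \right)} = 63 + J S$ ($Y{\left(S,J \right)} = S J + 63 = J S + 63 = 63 + J S$)
$V = \frac{1753}{34}$ ($V = \left(63 + 4 \left(-4\right)\right) - - \frac{155}{34} = \left(63 - 16\right) - \left(-155\right) \frac{1}{34} = 47 - - \frac{155}{34} = 47 + \frac{155}{34} = \frac{1753}{34} \approx 51.559$)
$s = 120$ ($s = 24 \cdot 5 = 120$)
$s V = 120 \cdot \frac{1753}{34} = \frac{105180}{17}$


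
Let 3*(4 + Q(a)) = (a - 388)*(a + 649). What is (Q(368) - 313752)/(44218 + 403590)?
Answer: -40067/55976 ≈ -0.71579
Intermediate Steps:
Q(a) = -4 + (-388 + a)*(649 + a)/3 (Q(a) = -4 + ((a - 388)*(a + 649))/3 = -4 + ((-388 + a)*(649 + a))/3 = -4 + (-388 + a)*(649 + a)/3)
(Q(368) - 313752)/(44218 + 403590) = ((-251824/3 + 87*368 + (1/3)*368**2) - 313752)/(44218 + 403590) = ((-251824/3 + 32016 + (1/3)*135424) - 313752)/447808 = ((-251824/3 + 32016 + 135424/3) - 313752)*(1/447808) = (-6784 - 313752)*(1/447808) = -320536*1/447808 = -40067/55976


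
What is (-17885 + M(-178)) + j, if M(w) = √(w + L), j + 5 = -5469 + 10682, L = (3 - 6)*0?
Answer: -12677 + I*√178 ≈ -12677.0 + 13.342*I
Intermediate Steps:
L = 0 (L = -3*0 = 0)
j = 5208 (j = -5 + (-5469 + 10682) = -5 + 5213 = 5208)
M(w) = √w (M(w) = √(w + 0) = √w)
(-17885 + M(-178)) + j = (-17885 + √(-178)) + 5208 = (-17885 + I*√178) + 5208 = -12677 + I*√178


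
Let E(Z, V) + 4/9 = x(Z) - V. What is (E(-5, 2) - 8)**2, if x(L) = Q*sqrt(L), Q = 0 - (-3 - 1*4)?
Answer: (94 - 63*I*sqrt(5))**2/81 ≈ -135.91 - 326.96*I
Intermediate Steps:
Q = 7 (Q = 0 - (-3 - 4) = 0 - 1*(-7) = 0 + 7 = 7)
x(L) = 7*sqrt(L)
E(Z, V) = -4/9 - V + 7*sqrt(Z) (E(Z, V) = -4/9 + (7*sqrt(Z) - V) = -4/9 + (-V + 7*sqrt(Z)) = -4/9 - V + 7*sqrt(Z))
(E(-5, 2) - 8)**2 = ((-4/9 - 1*2 + 7*sqrt(-5)) - 8)**2 = ((-4/9 - 2 + 7*(I*sqrt(5))) - 8)**2 = ((-4/9 - 2 + 7*I*sqrt(5)) - 8)**2 = ((-22/9 + 7*I*sqrt(5)) - 8)**2 = (-94/9 + 7*I*sqrt(5))**2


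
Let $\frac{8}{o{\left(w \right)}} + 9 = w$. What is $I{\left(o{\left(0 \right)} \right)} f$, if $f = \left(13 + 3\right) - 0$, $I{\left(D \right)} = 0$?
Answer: $0$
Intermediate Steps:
$o{\left(w \right)} = \frac{8}{-9 + w}$
$f = 16$ ($f = 16 + \left(-8 + 8\right) = 16 + 0 = 16$)
$I{\left(o{\left(0 \right)} \right)} f = 0 \cdot 16 = 0$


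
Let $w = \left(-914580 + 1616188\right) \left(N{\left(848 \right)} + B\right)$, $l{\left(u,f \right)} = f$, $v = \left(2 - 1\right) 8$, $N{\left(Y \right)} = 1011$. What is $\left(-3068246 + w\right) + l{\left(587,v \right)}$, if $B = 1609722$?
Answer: $1130100090426$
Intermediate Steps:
$v = 8$ ($v = 1 \cdot 8 = 8$)
$w = 1130103158664$ ($w = \left(-914580 + 1616188\right) \left(1011 + 1609722\right) = 701608 \cdot 1610733 = 1130103158664$)
$\left(-3068246 + w\right) + l{\left(587,v \right)} = \left(-3068246 + 1130103158664\right) + 8 = 1130100090418 + 8 = 1130100090426$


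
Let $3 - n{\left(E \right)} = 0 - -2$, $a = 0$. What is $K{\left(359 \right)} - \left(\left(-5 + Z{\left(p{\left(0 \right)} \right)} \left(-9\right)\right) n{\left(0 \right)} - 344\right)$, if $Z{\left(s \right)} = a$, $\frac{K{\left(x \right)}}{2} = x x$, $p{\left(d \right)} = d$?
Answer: $258111$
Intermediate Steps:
$K{\left(x \right)} = 2 x^{2}$ ($K{\left(x \right)} = 2 x x = 2 x^{2}$)
$Z{\left(s \right)} = 0$
$n{\left(E \right)} = 1$ ($n{\left(E \right)} = 3 - \left(0 - -2\right) = 3 - \left(0 + 2\right) = 3 - 2 = 1$)
$K{\left(359 \right)} - \left(\left(-5 + Z{\left(p{\left(0 \right)} \right)} \left(-9\right)\right) n{\left(0 \right)} - 344\right) = 2 \cdot 359^{2} - \left(\left(-5 + 0 \left(-9\right)\right) 1 - 344\right) = 2 \cdot 128881 - \left(\left(-5 + 0\right) 1 - 344\right) = 257762 - \left(\left(-5\right) 1 - 344\right) = 257762 - \left(-5 - 344\right) = 257762 - -349 = 257762 + 349 = 258111$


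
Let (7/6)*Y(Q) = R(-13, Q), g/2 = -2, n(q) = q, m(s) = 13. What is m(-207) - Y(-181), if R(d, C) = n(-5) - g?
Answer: 97/7 ≈ 13.857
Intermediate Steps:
g = -4 (g = 2*(-2) = -4)
R(d, C) = -1 (R(d, C) = -5 - 1*(-4) = -5 + 4 = -1)
Y(Q) = -6/7 (Y(Q) = (6/7)*(-1) = -6/7)
m(-207) - Y(-181) = 13 - 1*(-6/7) = 13 + 6/7 = 97/7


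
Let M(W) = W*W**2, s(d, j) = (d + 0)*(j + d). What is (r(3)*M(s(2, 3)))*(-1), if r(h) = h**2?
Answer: -9000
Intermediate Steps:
s(d, j) = d*(d + j)
M(W) = W**3
(r(3)*M(s(2, 3)))*(-1) = (3**2*(2*(2 + 3))**3)*(-1) = (9*(2*5)**3)*(-1) = (9*10**3)*(-1) = (9*1000)*(-1) = 9000*(-1) = -9000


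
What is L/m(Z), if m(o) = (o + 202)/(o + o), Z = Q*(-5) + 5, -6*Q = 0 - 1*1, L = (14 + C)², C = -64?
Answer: 125000/1237 ≈ 101.05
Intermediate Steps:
L = 2500 (L = (14 - 64)² = (-50)² = 2500)
Q = ⅙ (Q = -(0 - 1*1)/6 = -(0 - 1)/6 = -⅙*(-1) = ⅙ ≈ 0.16667)
Z = 25/6 (Z = (⅙)*(-5) + 5 = -⅚ + 5 = 25/6 ≈ 4.1667)
m(o) = (202 + o)/(2*o) (m(o) = (202 + o)/((2*o)) = (202 + o)*(1/(2*o)) = (202 + o)/(2*o))
L/m(Z) = 2500/(((202 + 25/6)/(2*(25/6)))) = 2500/(((½)*(6/25)*(1237/6))) = 2500/(1237/50) = 2500*(50/1237) = 125000/1237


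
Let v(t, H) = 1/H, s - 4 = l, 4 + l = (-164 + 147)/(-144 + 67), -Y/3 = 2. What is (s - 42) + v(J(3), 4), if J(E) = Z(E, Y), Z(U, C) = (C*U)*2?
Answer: -12791/308 ≈ -41.529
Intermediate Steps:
Y = -6 (Y = -3*2 = -6)
Z(U, C) = 2*C*U
J(E) = -12*E (J(E) = 2*(-6)*E = -12*E)
l = -291/77 (l = -4 + (-164 + 147)/(-144 + 67) = -4 - 17/(-77) = -4 - 17*(-1/77) = -4 + 17/77 = -291/77 ≈ -3.7792)
s = 17/77 (s = 4 - 291/77 = 17/77 ≈ 0.22078)
(s - 42) + v(J(3), 4) = (17/77 - 42) + 1/4 = -3217/77 + 1/4 = -12791/308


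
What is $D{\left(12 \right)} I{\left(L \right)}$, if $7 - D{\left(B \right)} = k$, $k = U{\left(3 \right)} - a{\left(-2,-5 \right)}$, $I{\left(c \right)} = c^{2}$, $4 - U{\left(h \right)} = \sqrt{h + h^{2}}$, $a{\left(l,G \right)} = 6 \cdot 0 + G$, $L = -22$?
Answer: $-968 + 968 \sqrt{3} \approx 708.63$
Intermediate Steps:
$a{\left(l,G \right)} = G$ ($a{\left(l,G \right)} = 0 + G = G$)
$U{\left(h \right)} = 4 - \sqrt{h + h^{2}}$
$k = 9 - 2 \sqrt{3}$ ($k = \left(4 - \sqrt{3 \left(1 + 3\right)}\right) - -5 = \left(4 - \sqrt{3 \cdot 4}\right) + 5 = \left(4 - \sqrt{12}\right) + 5 = \left(4 - 2 \sqrt{3}\right) + 5 = 9 - 2 \sqrt{3} \approx 5.5359$)
$D{\left(B \right)} = -2 + 2 \sqrt{3}$ ($D{\left(B \right)} = 7 - \left(9 - 2 \sqrt{3}\right) = -2 + 2 \sqrt{3}$)
$D{\left(12 \right)} I{\left(L \right)} = \left(-2 + 2 \sqrt{3}\right) \left(-22\right)^{2} = \left(-2 + 2 \sqrt{3}\right) 484 = -968 + 968 \sqrt{3}$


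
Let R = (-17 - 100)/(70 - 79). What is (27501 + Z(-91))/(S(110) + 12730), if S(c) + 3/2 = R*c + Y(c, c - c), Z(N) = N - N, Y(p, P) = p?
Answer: 55002/28537 ≈ 1.9274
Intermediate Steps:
R = 13 (R = -117/(-9) = -117*(-⅑) = 13)
Z(N) = 0
S(c) = -3/2 + 14*c (S(c) = -3/2 + (13*c + c) = -3/2 + 14*c)
(27501 + Z(-91))/(S(110) + 12730) = (27501 + 0)/((-3/2 + 14*110) + 12730) = 27501/((-3/2 + 1540) + 12730) = 27501/(3077/2 + 12730) = 27501/(28537/2) = 27501*(2/28537) = 55002/28537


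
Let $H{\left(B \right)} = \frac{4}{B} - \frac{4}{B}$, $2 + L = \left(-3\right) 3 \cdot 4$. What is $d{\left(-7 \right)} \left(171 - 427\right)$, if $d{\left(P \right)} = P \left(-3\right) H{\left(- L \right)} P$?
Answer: $0$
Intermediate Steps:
$L = -38$ ($L = -2 + \left(-3\right) 3 \cdot 4 = -2 - 36 = -38$)
$H{\left(B \right)} = 0$
$d{\left(P \right)} = 0$ ($d{\left(P \right)} = P \left(-3\right) 0 P = - 3 P 0 P = 0 P = 0$)
$d{\left(-7 \right)} \left(171 - 427\right) = 0 \left(171 - 427\right) = 0 \left(-256\right) = 0$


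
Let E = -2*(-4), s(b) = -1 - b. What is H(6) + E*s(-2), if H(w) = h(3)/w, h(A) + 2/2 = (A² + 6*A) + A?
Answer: 77/6 ≈ 12.833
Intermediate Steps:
h(A) = -1 + A² + 7*A (h(A) = -1 + ((A² + 6*A) + A) = -1 + (A² + 7*A) = -1 + A² + 7*A)
E = 8
H(w) = 29/w (H(w) = (-1 + 3² + 7*3)/w = (-1 + 9 + 21)/w = 29/w)
H(6) + E*s(-2) = 29/6 + 8*(-1 - 1*(-2)) = 29*(⅙) + 8*(-1 + 2) = 29/6 + 8*1 = 29/6 + 8 = 77/6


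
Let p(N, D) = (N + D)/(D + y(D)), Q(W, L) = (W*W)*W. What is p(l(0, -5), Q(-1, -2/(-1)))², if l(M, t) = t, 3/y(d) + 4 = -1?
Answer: 225/16 ≈ 14.063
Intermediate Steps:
y(d) = -⅗ (y(d) = 3/(-4 - 1) = 3/(-5) = 3*(-⅕) = -⅗)
Q(W, L) = W³ (Q(W, L) = W²*W = W³)
p(N, D) = (D + N)/(-⅗ + D) (p(N, D) = (N + D)/(D - ⅗) = (D + N)/(-⅗ + D))
p(l(0, -5), Q(-1, -2/(-1)))² = (5*((-1)³ - 5)/(-3 + 5*(-1)³))² = (5*(-1 - 5)/(-3 + 5*(-1)))² = (5*(-6)/(-3 - 5))² = (5*(-6)/(-8))² = (5*(-⅛)*(-6))² = (15/4)² = 225/16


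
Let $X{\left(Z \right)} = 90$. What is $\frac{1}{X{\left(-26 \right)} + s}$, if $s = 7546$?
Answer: $\frac{1}{7636} \approx 0.00013096$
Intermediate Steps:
$\frac{1}{X{\left(-26 \right)} + s} = \frac{1}{90 + 7546} = \frac{1}{7636}$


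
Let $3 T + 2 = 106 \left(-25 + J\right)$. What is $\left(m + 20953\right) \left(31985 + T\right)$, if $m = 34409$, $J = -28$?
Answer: $1667042090$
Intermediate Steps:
$T = - \frac{5620}{3}$ ($T = - \frac{2}{3} + \frac{106 \left(-25 - 28\right)}{3} = - \frac{2}{3} + \frac{106 \left(-53\right)}{3} = - \frac{2}{3} + \frac{1}{3} \left(-5618\right) = - \frac{2}{3} - \frac{5618}{3} = - \frac{5620}{3} \approx -1873.3$)
$\left(m + 20953\right) \left(31985 + T\right) = \left(34409 + 20953\right) \left(31985 - \frac{5620}{3}\right) = 55362 \cdot \frac{90335}{3} = 1667042090$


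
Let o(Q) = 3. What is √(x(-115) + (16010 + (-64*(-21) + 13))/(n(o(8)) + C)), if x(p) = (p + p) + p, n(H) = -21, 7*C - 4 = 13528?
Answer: 24*I*√104483310/13385 ≈ 18.328*I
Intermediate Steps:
C = 13532/7 (C = 4/7 + (⅐)*13528 = 4/7 + 13528/7 = 13532/7 ≈ 1933.1)
x(p) = 3*p (x(p) = 2*p + p = 3*p)
√(x(-115) + (16010 + (-64*(-21) + 13))/(n(o(8)) + C)) = √(3*(-115) + (16010 + (-64*(-21) + 13))/(-21 + 13532/7)) = √(-345 + (16010 + (1344 + 13))/(13385/7)) = √(-345 + (16010 + 1357)*(7/13385)) = √(-345 + 17367*(7/13385)) = √(-345 + 121569/13385) = √(-4496256/13385) = 24*I*√104483310/13385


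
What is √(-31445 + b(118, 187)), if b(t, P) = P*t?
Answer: I*√9379 ≈ 96.845*I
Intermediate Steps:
√(-31445 + b(118, 187)) = √(-31445 + 187*118) = √(-31445 + 22066) = √(-9379) = I*√9379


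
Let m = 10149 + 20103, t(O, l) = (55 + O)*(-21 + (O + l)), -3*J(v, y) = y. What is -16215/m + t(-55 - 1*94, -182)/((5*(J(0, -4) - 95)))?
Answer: -1008572201/14168020 ≈ -71.187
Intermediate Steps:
J(v, y) = -y/3
t(O, l) = (55 + O)*(-21 + O + l)
m = 30252
-16215/m + t(-55 - 1*94, -182)/((5*(J(0, -4) - 95))) = -16215/30252 + (-1155 + (-55 - 1*94)² + 34*(-55 - 1*94) + 55*(-182) + (-55 - 1*94)*(-182))/((5*(-⅓*(-4) - 95))) = -16215*1/30252 + (-1155 + (-55 - 94)² + 34*(-55 - 94) - 10010 + (-55 - 94)*(-182))/((5*(4/3 - 95))) = -5405/10084 + (-1155 + (-149)² + 34*(-149) - 10010 - 149*(-182))/((5*(-281/3))) = -5405/10084 + (-1155 + 22201 - 5066 - 10010 + 27118)/(-1405/3) = -5405/10084 + 33088*(-3/1405) = -5405/10084 - 99264/1405 = -1008572201/14168020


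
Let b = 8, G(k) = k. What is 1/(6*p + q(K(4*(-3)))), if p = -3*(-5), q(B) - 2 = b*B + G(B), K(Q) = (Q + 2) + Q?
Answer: -1/106 ≈ -0.0094340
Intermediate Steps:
K(Q) = 2 + 2*Q (K(Q) = (2 + Q) + Q = 2 + 2*Q)
q(B) = 2 + 9*B (q(B) = 2 + (8*B + B) = 2 + 9*B)
p = 15
1/(6*p + q(K(4*(-3)))) = 1/(6*15 + (2 + 9*(2 + 2*(4*(-3))))) = 1/(90 + (2 + 9*(2 + 2*(-12)))) = 1/(90 + (2 + 9*(2 - 24))) = 1/(90 + (2 + 9*(-22))) = 1/(90 + (2 - 198)) = 1/(90 - 196) = 1/(-106) = -1/106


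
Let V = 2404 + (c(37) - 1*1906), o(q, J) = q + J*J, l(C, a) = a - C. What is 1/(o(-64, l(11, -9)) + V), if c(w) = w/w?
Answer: 1/835 ≈ 0.0011976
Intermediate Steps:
o(q, J) = q + J**2
c(w) = 1
V = 499 (V = 2404 + (1 - 1*1906) = 2404 + (1 - 1906) = 2404 - 1905 = 499)
1/(o(-64, l(11, -9)) + V) = 1/((-64 + (-9 - 1*11)**2) + 499) = 1/((-64 + (-9 - 11)**2) + 499) = 1/((-64 + (-20)**2) + 499) = 1/((-64 + 400) + 499) = 1/(336 + 499) = 1/835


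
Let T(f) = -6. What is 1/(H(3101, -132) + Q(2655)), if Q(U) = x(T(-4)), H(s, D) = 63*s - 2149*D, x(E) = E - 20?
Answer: 1/479005 ≈ 2.0877e-6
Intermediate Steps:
x(E) = -20 + E
H(s, D) = -2149*D + 63*s
Q(U) = -26 (Q(U) = -20 - 6 = -26)
1/(H(3101, -132) + Q(2655)) = 1/((-2149*(-132) + 63*3101) - 26) = 1/((283668 + 195363) - 26) = 1/(479031 - 26) = 1/479005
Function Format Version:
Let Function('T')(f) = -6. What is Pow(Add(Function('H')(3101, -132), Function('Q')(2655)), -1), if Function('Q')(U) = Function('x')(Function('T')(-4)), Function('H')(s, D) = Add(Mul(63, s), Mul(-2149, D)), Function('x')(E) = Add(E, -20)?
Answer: Rational(1, 479005) ≈ 2.0877e-6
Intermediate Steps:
Function('x')(E) = Add(-20, E)
Function('H')(s, D) = Add(Mul(-2149, D), Mul(63, s))
Function('Q')(U) = -26 (Function('Q')(U) = Add(-20, -6) = -26)
Pow(Add(Function('H')(3101, -132), Function('Q')(2655)), -1) = Pow(Add(Add(Mul(-2149, -132), Mul(63, 3101)), -26), -1) = Pow(Add(Add(283668, 195363), -26), -1) = Pow(Add(479031, -26), -1) = Pow(479005, -1) = Rational(1, 479005)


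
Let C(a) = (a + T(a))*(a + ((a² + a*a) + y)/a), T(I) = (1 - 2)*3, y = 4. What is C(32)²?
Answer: 497334601/64 ≈ 7.7709e+6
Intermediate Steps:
T(I) = -3 (T(I) = -1*3 = -3)
C(a) = (-3 + a)*(a + (4 + 2*a²)/a) (C(a) = (a - 3)*(a + ((a² + a*a) + 4)/a) = (-3 + a)*(a + ((a² + a²) + 4)/a) = (-3 + a)*(a + (2*a² + 4)/a) = (-3 + a)*(a + (4 + 2*a²)/a))
C(32)² = (4 - 12/32 - 9*32 + 3*32²)² = (4 - 12*1/32 - 288 + 3*1024)² = (4 - 3/8 - 288 + 3072)² = (22301/8)² = 497334601/64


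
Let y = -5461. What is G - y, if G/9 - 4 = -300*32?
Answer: -80903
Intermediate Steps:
G = -86364 (G = 36 + 9*(-300*32) = 36 + 9*(-9600) = 36 - 86400 = -86364)
G - y = -86364 - 1*(-5461) = -86364 + 5461 = -80903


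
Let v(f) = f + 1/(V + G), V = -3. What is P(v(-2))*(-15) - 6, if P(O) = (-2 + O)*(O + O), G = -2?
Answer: -1416/5 ≈ -283.20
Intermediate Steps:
v(f) = -⅕ + f (v(f) = f + 1/(-3 - 2) = f + 1/(-5) = f - ⅕ = -⅕ + f)
P(O) = 2*O*(-2 + O) (P(O) = (-2 + O)*(2*O) = 2*O*(-2 + O))
P(v(-2))*(-15) - 6 = (2*(-⅕ - 2)*(-2 + (-⅕ - 2)))*(-15) - 6 = (2*(-11/5)*(-2 - 11/5))*(-15) - 6 = (2*(-11/5)*(-21/5))*(-15) - 6 = (462/25)*(-15) - 6 = -1386/5 - 6 = -1416/5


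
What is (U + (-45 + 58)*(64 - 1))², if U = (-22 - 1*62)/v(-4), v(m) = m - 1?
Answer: 17464041/25 ≈ 6.9856e+5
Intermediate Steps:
v(m) = -1 + m
U = 84/5 (U = (-22 - 1*62)/(-1 - 4) = (-22 - 62)/(-5) = -84*(-⅕) = 84/5 ≈ 16.800)
(U + (-45 + 58)*(64 - 1))² = (84/5 + (-45 + 58)*(64 - 1))² = (84/5 + 13*63)² = (84/5 + 819)² = (4179/5)² = 17464041/25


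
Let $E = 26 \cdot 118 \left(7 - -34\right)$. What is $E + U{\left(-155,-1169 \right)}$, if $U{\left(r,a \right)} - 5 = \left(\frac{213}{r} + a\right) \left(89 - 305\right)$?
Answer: $\frac{58682043}{155} \approx 3.7859 \cdot 10^{5}$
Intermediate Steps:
$U{\left(r,a \right)} = 5 - \frac{46008}{r} - 216 a$ ($U{\left(r,a \right)} = 5 + \left(\frac{213}{r} + a\right) \left(89 - 305\right) = 5 + \left(a + \frac{213}{r}\right) \left(-216\right) = 5 - \left(216 a + \frac{46008}{r}\right) = 5 - \frac{46008}{r} - 216 a$)
$E = 125788$ ($E = 3068 \left(7 + 34\right) = 3068 \cdot 41 = 125788$)
$E + U{\left(-155,-1169 \right)} = 125788 - \left(-252509 - \frac{46008}{155}\right) = 125788 + \left(5 - - \frac{46008}{155} + 252504\right) = 125788 + \left(5 + \frac{46008}{155} + 252504\right) = 125788 + \frac{39184903}{155} = \frac{58682043}{155}$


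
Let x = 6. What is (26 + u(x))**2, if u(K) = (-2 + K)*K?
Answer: 2500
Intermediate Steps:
u(K) = K*(-2 + K)
(26 + u(x))**2 = (26 + 6*(-2 + 6))**2 = (26 + 6*4)**2 = (26 + 24)**2 = 50**2 = 2500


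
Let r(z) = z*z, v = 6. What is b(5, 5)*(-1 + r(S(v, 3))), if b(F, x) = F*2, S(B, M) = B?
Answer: 350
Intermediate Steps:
b(F, x) = 2*F
r(z) = z**2
b(5, 5)*(-1 + r(S(v, 3))) = (2*5)*(-1 + 6**2) = 10*(-1 + 36) = 10*35 = 350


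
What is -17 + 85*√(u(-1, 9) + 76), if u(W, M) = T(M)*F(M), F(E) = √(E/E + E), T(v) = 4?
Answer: -17 + 170*√(19 + √10) ≈ 783.31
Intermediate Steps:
F(E) = √(1 + E)
u(W, M) = 4*√(1 + M)
-17 + 85*√(u(-1, 9) + 76) = -17 + 85*√(4*√(1 + 9) + 76) = -17 + 85*√(4*√10 + 76) = -17 + 85*√(76 + 4*√10)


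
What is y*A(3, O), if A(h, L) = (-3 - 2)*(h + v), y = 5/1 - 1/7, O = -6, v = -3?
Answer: 0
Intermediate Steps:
y = 34/7 (y = 5*1 - 1*⅐ = 5 - ⅐ = 34/7 ≈ 4.8571)
A(h, L) = 15 - 5*h (A(h, L) = (-3 - 2)*(h - 3) = -5*(-3 + h) = 15 - 5*h)
y*A(3, O) = 34*(15 - 5*3)/7 = 34*(15 - 15)/7 = (34/7)*0 = 0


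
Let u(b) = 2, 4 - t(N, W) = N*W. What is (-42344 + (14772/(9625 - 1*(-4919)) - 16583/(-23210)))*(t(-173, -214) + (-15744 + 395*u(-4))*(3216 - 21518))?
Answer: -5432476143833001061/468842 ≈ -1.1587e+13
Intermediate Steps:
t(N, W) = 4 - N*W
(-42344 + (14772/(9625 - 1*(-4919)) - 16583/(-23210)))*(t(-173, -214) + (-15744 + 395*u(-4))*(3216 - 21518)) = (-42344 + (14772/(9625 - 1*(-4919)) - 16583/(-23210)))*((4 - 1*(-173)*(-214)) + (-15744 + 395*2)*(3216 - 21518)) = (-42344 + (14772/(9625 + 4919) - 16583*(-1/23210)))*((4 - 37022) + (-15744 + 790)*(-18302)) = (-42344 + (14772/14544 + 16583/23210))*(-37018 - 14954*(-18302)) = (-42344 + (14772*(1/14544) + 16583/23210))*(-37018 + 273688108) = (-42344 + (1231/1212 + 16583/23210))*273651090 = (-42344 + 24335053/14065260)*273651090 = -595555034387/14065260*273651090 = -5432476143833001061/468842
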